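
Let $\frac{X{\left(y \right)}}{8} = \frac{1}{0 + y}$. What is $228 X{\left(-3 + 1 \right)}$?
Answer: $-912$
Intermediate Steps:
$X{\left(y \right)} = \frac{8}{y}$ ($X{\left(y \right)} = \frac{8}{0 + y} = \frac{8}{y}$)
$228 X{\left(-3 + 1 \right)} = 228 \frac{8}{-3 + 1} = 228 \frac{8}{-2} = 228 \cdot 8 \left(- \frac{1}{2}\right) = 228 \left(-4\right) = -912$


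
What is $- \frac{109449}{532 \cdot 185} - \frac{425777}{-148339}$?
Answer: $\frac{25669417129}{14599524380} \approx 1.7582$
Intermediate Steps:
$- \frac{109449}{532 \cdot 185} - \frac{425777}{-148339} = - \frac{109449}{98420} - - \frac{425777}{148339} = \left(-109449\right) \frac{1}{98420} + \frac{425777}{148339} = - \frac{109449}{98420} + \frac{425777}{148339} = \frac{25669417129}{14599524380}$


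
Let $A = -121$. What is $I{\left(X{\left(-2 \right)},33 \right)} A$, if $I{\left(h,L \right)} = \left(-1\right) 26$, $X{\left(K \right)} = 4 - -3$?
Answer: $3146$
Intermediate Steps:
$X{\left(K \right)} = 7$ ($X{\left(K \right)} = 4 + 3 = 7$)
$I{\left(h,L \right)} = -26$
$I{\left(X{\left(-2 \right)},33 \right)} A = \left(-26\right) \left(-121\right) = 3146$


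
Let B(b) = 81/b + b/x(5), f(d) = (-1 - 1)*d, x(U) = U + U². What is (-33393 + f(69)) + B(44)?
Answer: -22128277/660 ≈ -33528.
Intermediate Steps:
f(d) = -2*d
B(b) = 81/b + b/30 (B(b) = 81/b + b/((5*(1 + 5))) = 81/b + b/((5*6)) = 81/b + b/30)
(-33393 + f(69)) + B(44) = (-33393 - 2*69) + (81/44 + (1/30)*44) = (-33393 - 138) + (81*(1/44) + 22/15) = -33531 + (81/44 + 22/15) = -33531 + 2183/660 = -22128277/660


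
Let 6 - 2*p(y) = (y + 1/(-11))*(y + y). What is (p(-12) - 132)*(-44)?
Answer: 12060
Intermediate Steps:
p(y) = 3 - y*(-1/11 + y) (p(y) = 3 - (y + 1/(-11))*(y + y)/2 = 3 - (y - 1/11)*2*y/2 = 3 - (-1/11 + y)*2*y/2 = 3 - y*(-1/11 + y))
(p(-12) - 132)*(-44) = ((3 - 1*(-12)² + (1/11)*(-12)) - 132)*(-44) = ((3 - 1*144 - 12/11) - 132)*(-44) = ((3 - 144 - 12/11) - 132)*(-44) = (-1563/11 - 132)*(-44) = -3015/11*(-44) = 12060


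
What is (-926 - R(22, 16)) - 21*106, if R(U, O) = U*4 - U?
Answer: -3218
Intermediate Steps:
R(U, O) = 3*U (R(U, O) = 4*U - U = 3*U)
(-926 - R(22, 16)) - 21*106 = (-926 - 3*22) - 21*106 = (-926 - 1*66) - 1*2226 = (-926 - 66) - 2226 = -992 - 2226 = -3218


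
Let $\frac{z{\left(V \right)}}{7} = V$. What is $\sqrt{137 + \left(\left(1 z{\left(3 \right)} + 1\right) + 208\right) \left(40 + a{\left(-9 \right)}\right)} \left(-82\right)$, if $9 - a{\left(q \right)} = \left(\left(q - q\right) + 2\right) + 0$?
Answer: $- 82 \sqrt{10947} \approx -8579.5$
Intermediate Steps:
$a{\left(q \right)} = 7$ ($a{\left(q \right)} = 9 - \left(\left(\left(q - q\right) + 2\right) + 0\right) = 9 - \left(\left(0 + 2\right) + 0\right) = 9 - \left(2 + 0\right) = 9 - 2 = 7$)
$z{\left(V \right)} = 7 V$
$\sqrt{137 + \left(\left(1 z{\left(3 \right)} + 1\right) + 208\right) \left(40 + a{\left(-9 \right)}\right)} \left(-82\right) = \sqrt{137 + \left(\left(1 \cdot 7 \cdot 3 + 1\right) + 208\right) \left(40 + 7\right)} \left(-82\right) = \sqrt{137 + \left(\left(1 \cdot 21 + 1\right) + 208\right) 47} \left(-82\right) = \sqrt{137 + \left(\left(21 + 1\right) + 208\right) 47} \left(-82\right) = \sqrt{137 + \left(22 + 208\right) 47} \left(-82\right) = \sqrt{137 + 230 \cdot 47} \left(-82\right) = \sqrt{137 + 10810} \left(-82\right) = \sqrt{10947} \left(-82\right) = - 82 \sqrt{10947}$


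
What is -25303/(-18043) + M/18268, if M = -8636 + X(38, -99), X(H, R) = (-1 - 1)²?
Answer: 76622007/82402381 ≈ 0.92985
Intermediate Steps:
X(H, R) = 4 (X(H, R) = (-2)² = 4)
M = -8632 (M = -8636 + 4 = -8632)
-25303/(-18043) + M/18268 = -25303/(-18043) - 8632/18268 = -25303*(-1/18043) - 8632*1/18268 = 25303/18043 - 2158/4567 = 76622007/82402381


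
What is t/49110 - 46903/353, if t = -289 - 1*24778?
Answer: -2312254981/17335830 ≈ -133.38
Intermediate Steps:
t = -25067 (t = -289 - 24778 = -25067)
t/49110 - 46903/353 = -25067/49110 - 46903/353 = -2312254981/17335830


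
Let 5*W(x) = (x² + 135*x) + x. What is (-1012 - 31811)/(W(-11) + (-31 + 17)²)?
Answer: 32823/79 ≈ 415.48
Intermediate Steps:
W(x) = x²/5 + 136*x/5 (W(x) = ((x² + 135*x) + x)/5 = (x² + 136*x)/5 = x²/5 + 136*x/5)
(-1012 - 31811)/(W(-11) + (-31 + 17)²) = (-1012 - 31811)/((⅕)*(-11)*(136 - 11) + (-31 + 17)²) = -32823/((⅕)*(-11)*125 + (-14)²) = -32823/(-275 + 196) = -32823/(-79) = -32823*(-1/79) = 32823/79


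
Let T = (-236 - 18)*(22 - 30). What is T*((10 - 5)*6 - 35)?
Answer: -10160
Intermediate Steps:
T = 2032 (T = -254*(-8) = 2032)
T*((10 - 5)*6 - 35) = 2032*((10 - 5)*6 - 35) = 2032*(5*6 - 35) = 2032*(30 - 35) = 2032*(-5) = -10160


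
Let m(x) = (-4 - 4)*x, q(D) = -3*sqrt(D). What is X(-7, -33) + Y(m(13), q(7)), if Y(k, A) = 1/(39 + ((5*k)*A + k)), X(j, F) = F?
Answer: -8646494/262015 + 24*sqrt(7)/262015 ≈ -33.000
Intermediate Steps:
m(x) = -8*x
Y(k, A) = 1/(39 + k + 5*A*k) (Y(k, A) = 1/(39 + (5*A*k + k)) = 1/(39 + (k + 5*A*k)) = 1/(39 + k + 5*A*k))
X(-7, -33) + Y(m(13), q(7)) = -33 + 1/(39 - 8*13 + 5*(-3*sqrt(7))*(-8*13)) = -33 + 1/(39 - 104 + 5*(-3*sqrt(7))*(-104)) = -33 + 1/(39 - 104 + 1560*sqrt(7)) = -33 + 1/(-65 + 1560*sqrt(7))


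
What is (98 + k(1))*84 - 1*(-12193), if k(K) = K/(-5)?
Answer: 102041/5 ≈ 20408.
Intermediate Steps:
k(K) = -K/5 (k(K) = K*(-1/5) = -K/5)
(98 + k(1))*84 - 1*(-12193) = (98 - 1/5*1)*84 - 1*(-12193) = (98 - 1/5)*84 + 12193 = (489/5)*84 + 12193 = 41076/5 + 12193 = 102041/5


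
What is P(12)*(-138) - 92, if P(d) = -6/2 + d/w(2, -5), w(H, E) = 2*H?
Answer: -92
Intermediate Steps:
P(d) = -3 + d/4 (P(d) = -6/2 + d/((2*2)) = -6*½ + d/4 = -3 + d*(¼) = -3 + d/4)
P(12)*(-138) - 92 = (-3 + (¼)*12)*(-138) - 92 = (-3 + 3)*(-138) - 92 = 0*(-138) - 92 = 0 - 92 = -92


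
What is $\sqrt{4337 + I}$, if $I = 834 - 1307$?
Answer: $2 \sqrt{966} \approx 62.161$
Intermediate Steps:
$I = -473$
$\sqrt{4337 + I} = \sqrt{4337 - 473} = \sqrt{3864} = 2 \sqrt{966}$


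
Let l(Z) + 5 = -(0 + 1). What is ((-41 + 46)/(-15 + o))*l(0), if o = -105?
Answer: ¼ ≈ 0.25000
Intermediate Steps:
l(Z) = -6 (l(Z) = -5 - (0 + 1) = -5 - 1*1 = -5 - 1 = -6)
((-41 + 46)/(-15 + o))*l(0) = ((-41 + 46)/(-15 - 105))*(-6) = (5/(-120))*(-6) = (5*(-1/120))*(-6) = -1/24*(-6) = ¼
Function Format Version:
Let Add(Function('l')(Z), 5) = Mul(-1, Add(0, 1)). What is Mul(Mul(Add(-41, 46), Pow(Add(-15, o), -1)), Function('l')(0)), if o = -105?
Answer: Rational(1, 4) ≈ 0.25000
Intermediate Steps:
Function('l')(Z) = -6 (Function('l')(Z) = Add(-5, Mul(-1, Add(0, 1))) = Add(-5, Mul(-1, 1)) = Add(-5, -1) = -6)
Mul(Mul(Add(-41, 46), Pow(Add(-15, o), -1)), Function('l')(0)) = Mul(Mul(Add(-41, 46), Pow(Add(-15, -105), -1)), -6) = Mul(Mul(5, Pow(-120, -1)), -6) = Mul(Mul(5, Rational(-1, 120)), -6) = Mul(Rational(-1, 24), -6) = Rational(1, 4)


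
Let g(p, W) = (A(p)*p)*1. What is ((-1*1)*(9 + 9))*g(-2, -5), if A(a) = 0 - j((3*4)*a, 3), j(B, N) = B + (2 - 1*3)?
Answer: 900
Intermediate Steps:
j(B, N) = -1 + B (j(B, N) = B + (2 - 3) = B - 1 = -1 + B)
A(a) = 1 - 12*a (A(a) = 0 - (-1 + (3*4)*a) = 0 - (-1 + 12*a) = 0 + (1 - 12*a) = 1 - 12*a)
g(p, W) = p*(1 - 12*p) (g(p, W) = ((1 - 12*p)*p)*1 = (p*(1 - 12*p))*1 = p*(1 - 12*p))
((-1*1)*(9 + 9))*g(-2, -5) = ((-1*1)*(9 + 9))*(-2*(1 - 12*(-2))) = (-1*18)*(-2*(1 + 24)) = -(-36)*25 = -18*(-50) = 900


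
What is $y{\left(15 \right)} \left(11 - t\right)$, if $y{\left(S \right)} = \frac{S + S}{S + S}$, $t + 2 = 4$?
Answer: $9$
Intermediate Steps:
$t = 2$ ($t = -2 + 4 = 2$)
$y{\left(S \right)} = 1$ ($y{\left(S \right)} = \frac{2 S}{2 S} = 2 S \frac{1}{2 S} = 1$)
$y{\left(15 \right)} \left(11 - t\right) = 1 \left(11 - 2\right) = 1 \cdot 9 = 9$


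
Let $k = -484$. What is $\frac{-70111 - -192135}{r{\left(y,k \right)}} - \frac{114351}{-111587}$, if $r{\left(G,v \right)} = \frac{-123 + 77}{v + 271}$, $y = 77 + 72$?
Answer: $\frac{1450137737445}{2566501} \approx 5.6503 \cdot 10^{5}$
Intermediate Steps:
$y = 149$
$r{\left(G,v \right)} = - \frac{46}{271 + v}$
$\frac{-70111 - -192135}{r{\left(y,k \right)}} - \frac{114351}{-111587} = \frac{-70111 - -192135}{\left(-46\right) \frac{1}{271 - 484}} - \frac{114351}{-111587} = \frac{-70111 + 192135}{\left(-46\right) \frac{1}{-213}} - - \frac{114351}{111587} = \frac{122024}{\left(-46\right) \left(- \frac{1}{213}\right)} + \frac{114351}{111587} = \frac{122024}{\frac{46}{213}} + \frac{114351}{111587} = 122024 \cdot \frac{213}{46} + \frac{114351}{111587} = \frac{12995556}{23} + \frac{114351}{111587} = \frac{1450137737445}{2566501}$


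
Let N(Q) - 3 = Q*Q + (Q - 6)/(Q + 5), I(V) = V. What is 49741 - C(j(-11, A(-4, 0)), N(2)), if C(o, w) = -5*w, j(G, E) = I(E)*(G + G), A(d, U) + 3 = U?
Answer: 348412/7 ≈ 49773.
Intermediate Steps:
A(d, U) = -3 + U
j(G, E) = 2*E*G (j(G, E) = E*(G + G) = E*(2*G) = 2*E*G)
N(Q) = 3 + Q² + (-6 + Q)/(5 + Q) (N(Q) = 3 + (Q*Q + (Q - 6)/(Q + 5)) = 3 + (Q² + (-6 + Q)/(5 + Q)) = 3 + Q² + (-6 + Q)/(5 + Q))
49741 - C(j(-11, A(-4, 0)), N(2)) = 49741 - (-5)*(9 + 2³ + 4*2 + 5*2²)/(5 + 2) = 49741 - (-5)*(9 + 8 + 8 + 5*4)/7 = 49741 - (-5)*(9 + 8 + 8 + 20)/7 = 49741 - (-5)*(⅐)*45 = 49741 - (-5)*45/7 = 49741 - 1*(-225/7) = 49741 + 225/7 = 348412/7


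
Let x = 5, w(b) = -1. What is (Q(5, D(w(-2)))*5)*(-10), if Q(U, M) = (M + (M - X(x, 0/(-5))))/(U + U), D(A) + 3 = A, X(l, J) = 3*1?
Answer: 55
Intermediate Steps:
X(l, J) = 3
D(A) = -3 + A
Q(U, M) = (-3 + 2*M)/(2*U) (Q(U, M) = (M + (M - 1*3))/(U + U) = (M + (M - 3))/((2*U)) = (M + (-3 + M))*(1/(2*U)) = (-3 + 2*M)*(1/(2*U)) = (-3 + 2*M)/(2*U))
(Q(5, D(w(-2)))*5)*(-10) = (((-3/2 + (-3 - 1))/5)*5)*(-10) = (((-3/2 - 4)/5)*5)*(-10) = (((1/5)*(-11/2))*5)*(-10) = -11/10*5*(-10) = -11/2*(-10) = 55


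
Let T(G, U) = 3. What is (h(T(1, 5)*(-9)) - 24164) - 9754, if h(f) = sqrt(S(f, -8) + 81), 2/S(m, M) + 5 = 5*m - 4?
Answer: -33918 + 7*sqrt(238)/12 ≈ -33909.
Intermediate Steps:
S(m, M) = 2/(-9 + 5*m) (S(m, M) = 2/(-5 + (5*m - 4)) = 2/(-5 + (-4 + 5*m)) = 2/(-9 + 5*m))
h(f) = sqrt(81 + 2/(-9 + 5*f)) (h(f) = sqrt(2/(-9 + 5*f) + 81) = sqrt(81 + 2/(-9 + 5*f)))
(h(T(1, 5)*(-9)) - 24164) - 9754 = (sqrt((-727 + 405*(3*(-9)))/(-9 + 5*(3*(-9)))) - 24164) - 9754 = (sqrt((-727 + 405*(-27))/(-9 + 5*(-27))) - 24164) - 9754 = (sqrt((-727 - 10935)/(-9 - 135)) - 24164) - 9754 = (sqrt(-11662/(-144)) - 24164) - 9754 = (sqrt(-1/144*(-11662)) - 24164) - 9754 = (sqrt(5831/72) - 24164) - 9754 = (7*sqrt(238)/12 - 24164) - 9754 = (-24164 + 7*sqrt(238)/12) - 9754 = -33918 + 7*sqrt(238)/12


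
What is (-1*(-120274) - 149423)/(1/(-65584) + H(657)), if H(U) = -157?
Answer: 1911708016/10296689 ≈ 185.66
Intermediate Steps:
(-1*(-120274) - 149423)/(1/(-65584) + H(657)) = (-1*(-120274) - 149423)/(1/(-65584) - 157) = (120274 - 149423)/(-1/65584 - 157) = -29149/(-10296689/65584) = -29149*(-65584/10296689) = 1911708016/10296689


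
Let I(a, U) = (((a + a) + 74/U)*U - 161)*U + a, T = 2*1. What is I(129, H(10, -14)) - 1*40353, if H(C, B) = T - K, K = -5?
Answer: -28191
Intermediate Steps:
T = 2
H(C, B) = 7 (H(C, B) = 2 - 1*(-5) = 2 + 5 = 7)
I(a, U) = a + U*(-161 + U*(2*a + 74/U)) (I(a, U) = ((2*a + 74/U)*U - 161)*U + a = (U*(2*a + 74/U) - 161)*U + a = (-161 + U*(2*a + 74/U))*U + a = U*(-161 + U*(2*a + 74/U)) + a = a + U*(-161 + U*(2*a + 74/U)))
I(129, H(10, -14)) - 1*40353 = (129 - 87*7 + 2*129*7**2) - 1*40353 = (129 - 609 + 2*129*49) - 40353 = (129 - 609 + 12642) - 40353 = 12162 - 40353 = -28191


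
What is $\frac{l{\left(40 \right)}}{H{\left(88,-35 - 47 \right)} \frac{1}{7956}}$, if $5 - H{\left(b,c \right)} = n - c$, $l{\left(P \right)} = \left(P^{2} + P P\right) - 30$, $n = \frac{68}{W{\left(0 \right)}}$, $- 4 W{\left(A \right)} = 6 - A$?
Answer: $- \frac{15132312}{19} \approx -7.9644 \cdot 10^{5}$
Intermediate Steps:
$W{\left(A \right)} = - \frac{3}{2} + \frac{A}{4}$ ($W{\left(A \right)} = - \frac{6 - A}{4} = - \frac{3}{2} + \frac{A}{4}$)
$n = - \frac{136}{3}$ ($n = \frac{68}{- \frac{3}{2} + \frac{1}{4} \cdot 0} = \frac{68}{- \frac{3}{2} + 0} = \frac{68}{- \frac{3}{2}} = 68 \left(- \frac{2}{3}\right) = - \frac{136}{3} \approx -45.333$)
$l{\left(P \right)} = -30 + 2 P^{2}$ ($l{\left(P \right)} = \left(P^{2} + P^{2}\right) - 30 = 2 P^{2} - 30 = -30 + 2 P^{2}$)
$H{\left(b,c \right)} = \frac{151}{3} + c$ ($H{\left(b,c \right)} = 5 - \left(- \frac{136}{3} - c\right) = 5 + \left(\frac{136}{3} + c\right) = \frac{151}{3} + c$)
$\frac{l{\left(40 \right)}}{H{\left(88,-35 - 47 \right)} \frac{1}{7956}} = \frac{-30 + 2 \cdot 40^{2}}{\left(\frac{151}{3} - 82\right) \frac{1}{7956}} = \frac{-30 + 2 \cdot 1600}{\left(\frac{151}{3} - 82\right) \frac{1}{7956}} = \frac{-30 + 3200}{\left(- \frac{95}{3}\right) \frac{1}{7956}} = \frac{3170}{- \frac{95}{23868}} = 3170 \left(- \frac{23868}{95}\right) = - \frac{15132312}{19}$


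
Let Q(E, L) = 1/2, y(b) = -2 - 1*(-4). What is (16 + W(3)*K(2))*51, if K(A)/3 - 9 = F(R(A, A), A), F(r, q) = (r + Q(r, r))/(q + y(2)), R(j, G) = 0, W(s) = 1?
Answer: 17697/8 ≈ 2212.1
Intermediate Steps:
y(b) = 2 (y(b) = -2 + 4 = 2)
Q(E, L) = 1/2
F(r, q) = (1/2 + r)/(2 + q) (F(r, q) = (r + 1/2)/(q + 2) = (1/2 + r)/(2 + q))
K(A) = 27 + 3/(2*(2 + A)) (K(A) = 27 + 3*((1/2 + 0)/(2 + A)) = 27 + 3*((1/2)/(2 + A)) = 27 + 3*(1/(2*(2 + A))) = 27 + 3/(2*(2 + A)))
(16 + W(3)*K(2))*51 = (16 + 1*(3*(37 + 18*2)/(2*(2 + 2))))*51 = (16 + 1*((3/2)*(37 + 36)/4))*51 = (16 + 1*((3/2)*(1/4)*73))*51 = (16 + 1*(219/8))*51 = (16 + 219/8)*51 = (347/8)*51 = 17697/8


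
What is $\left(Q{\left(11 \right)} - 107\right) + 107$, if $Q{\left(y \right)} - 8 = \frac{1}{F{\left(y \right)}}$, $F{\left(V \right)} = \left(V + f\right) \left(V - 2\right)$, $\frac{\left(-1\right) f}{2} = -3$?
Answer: $\frac{1225}{153} \approx 8.0065$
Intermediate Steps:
$f = 6$ ($f = \left(-2\right) \left(-3\right) = 6$)
$F{\left(V \right)} = \left(-2 + V\right) \left(6 + V\right)$ ($F{\left(V \right)} = \left(V + 6\right) \left(V - 2\right) = \left(6 + V\right) \left(-2 + V\right) = \left(-2 + V\right) \left(6 + V\right)$)
$Q{\left(y \right)} = 8 + \frac{1}{-12 + y^{2} + 4 y}$
$\left(Q{\left(11 \right)} - 107\right) + 107 = \left(\frac{-95 + 8 \cdot 11^{2} + 32 \cdot 11}{-12 + 11^{2} + 4 \cdot 11} - 107\right) + 107 = \left(\frac{-95 + 8 \cdot 121 + 352}{-12 + 121 + 44} - 107\right) + 107 = \left(\frac{-95 + 968 + 352}{153} - 107\right) + 107 = \left(\frac{1}{153} \cdot 1225 - 107\right) + 107 = \left(\frac{1225}{153} - 107\right) + 107 = - \frac{15146}{153} + 107 = \frac{1225}{153}$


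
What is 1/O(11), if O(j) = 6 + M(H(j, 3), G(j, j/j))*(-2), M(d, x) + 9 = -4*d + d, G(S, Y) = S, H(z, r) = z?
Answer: 1/90 ≈ 0.011111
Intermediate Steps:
M(d, x) = -9 - 3*d (M(d, x) = -9 + (-4*d + d) = -9 - 3*d)
O(j) = 24 + 6*j (O(j) = 6 + (-9 - 3*j)*(-2) = 6 + (18 + 6*j) = 24 + 6*j)
1/O(11) = 1/(24 + 6*11) = 1/(24 + 66) = 1/90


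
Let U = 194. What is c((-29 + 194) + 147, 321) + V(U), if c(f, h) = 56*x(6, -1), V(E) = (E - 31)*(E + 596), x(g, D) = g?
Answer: 129106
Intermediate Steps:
V(E) = (-31 + E)*(596 + E)
c(f, h) = 336 (c(f, h) = 56*6 = 336)
c((-29 + 194) + 147, 321) + V(U) = 336 + (-18476 + 194² + 565*194) = 336 + (-18476 + 37636 + 109610) = 336 + 128770 = 129106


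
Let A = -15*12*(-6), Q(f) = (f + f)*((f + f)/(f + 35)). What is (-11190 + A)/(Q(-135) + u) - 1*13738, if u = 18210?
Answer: -80054696/5827 ≈ -13739.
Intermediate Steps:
Q(f) = 4*f**2/(35 + f) (Q(f) = (2*f)*((2*f)/(35 + f)) = (2*f)*(2*f/(35 + f)) = 4*f**2/(35 + f))
A = 1080 (A = -180*(-6) = 1080)
(-11190 + A)/(Q(-135) + u) - 1*13738 = (-11190 + 1080)/(4*(-135)**2/(35 - 135) + 18210) - 1*13738 = -10110/(4*18225/(-100) + 18210) - 13738 = -10110/(4*18225*(-1/100) + 18210) - 13738 = -10110/(-729 + 18210) - 13738 = -10110/17481 - 13738 = -10110*1/17481 - 13738 = -3370/5827 - 13738 = -80054696/5827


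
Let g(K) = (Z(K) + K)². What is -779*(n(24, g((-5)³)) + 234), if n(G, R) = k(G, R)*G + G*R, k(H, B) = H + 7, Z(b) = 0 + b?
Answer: -1169261862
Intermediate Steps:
Z(b) = b
k(H, B) = 7 + H
g(K) = 4*K² (g(K) = (K + K)² = (2*K)² = 4*K²)
n(G, R) = G*R + G*(7 + G) (n(G, R) = (7 + G)*G + G*R = G*(7 + G) + G*R = G*R + G*(7 + G))
-779*(n(24, g((-5)³)) + 234) = -779*(24*(7 + 24 + 4*((-5)³)²) + 234) = -779*(24*(7 + 24 + 4*(-125)²) + 234) = -779*(24*(7 + 24 + 4*15625) + 234) = -779*(24*(7 + 24 + 62500) + 234) = -779*(24*62531 + 234) = -779*(1500744 + 234) = -779*1500978 = -1169261862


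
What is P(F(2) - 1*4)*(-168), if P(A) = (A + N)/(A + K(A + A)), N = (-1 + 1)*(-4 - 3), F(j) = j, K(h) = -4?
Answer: -56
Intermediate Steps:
N = 0 (N = 0*(-7) = 0)
P(A) = A/(-4 + A) (P(A) = (A + 0)/(A - 4) = A/(-4 + A))
P(F(2) - 1*4)*(-168) = ((2 - 1*4)/(-4 + (2 - 1*4)))*(-168) = ((2 - 4)/(-4 + (2 - 4)))*(-168) = -2/(-4 - 2)*(-168) = -2/(-6)*(-168) = -2*(-⅙)*(-168) = (⅓)*(-168) = -56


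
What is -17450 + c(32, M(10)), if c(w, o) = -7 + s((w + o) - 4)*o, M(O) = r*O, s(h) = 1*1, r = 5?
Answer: -17407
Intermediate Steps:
s(h) = 1
M(O) = 5*O
c(w, o) = -7 + o (c(w, o) = -7 + 1*o = -7 + o)
-17450 + c(32, M(10)) = -17450 + (-7 + 5*10) = -17450 + (-7 + 50) = -17450 + 43 = -17407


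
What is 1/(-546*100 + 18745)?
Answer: -1/35855 ≈ -2.7890e-5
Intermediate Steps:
1/(-546*100 + 18745) = 1/(-54600 + 18745) = 1/(-35855) = -1/35855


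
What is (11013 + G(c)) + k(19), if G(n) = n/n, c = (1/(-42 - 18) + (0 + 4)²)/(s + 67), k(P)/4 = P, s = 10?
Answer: 11090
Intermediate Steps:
k(P) = 4*P
c = 137/660 (c = (1/(-42 - 18) + (0 + 4)²)/(10 + 67) = (1/(-60) + 4²)/77 = (-1/60 + 16)*(1/77) = (959/60)*(1/77) = 137/660 ≈ 0.20758)
G(n) = 1
(11013 + G(c)) + k(19) = (11013 + 1) + 4*19 = 11014 + 76 = 11090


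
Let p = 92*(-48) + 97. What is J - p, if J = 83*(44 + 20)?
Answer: 9631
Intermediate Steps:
J = 5312 (J = 83*64 = 5312)
p = -4319 (p = -4416 + 97 = -4319)
J - p = 5312 - 1*(-4319) = 5312 + 4319 = 9631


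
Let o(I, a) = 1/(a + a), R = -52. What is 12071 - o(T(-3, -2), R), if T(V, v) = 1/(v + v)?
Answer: 1255385/104 ≈ 12071.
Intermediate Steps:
T(V, v) = 1/(2*v)
o(I, a) = 1/(2*a)
12071 - o(T(-3, -2), R) = 12071 - 1/(2*(-52)) = 12071 - (-1)/(2*52) = 12071 - 1*(-1/104) = 12071 + 1/104 = 1255385/104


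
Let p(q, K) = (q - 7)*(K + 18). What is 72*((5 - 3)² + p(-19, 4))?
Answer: -40896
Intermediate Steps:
p(q, K) = (-7 + q)*(18 + K)
72*((5 - 3)² + p(-19, 4)) = 72*((5 - 3)² + (-126 - 7*4 + 18*(-19) + 4*(-19))) = 72*(2² + (-126 - 28 - 342 - 76)) = 72*(4 - 572) = 72*(-568) = -40896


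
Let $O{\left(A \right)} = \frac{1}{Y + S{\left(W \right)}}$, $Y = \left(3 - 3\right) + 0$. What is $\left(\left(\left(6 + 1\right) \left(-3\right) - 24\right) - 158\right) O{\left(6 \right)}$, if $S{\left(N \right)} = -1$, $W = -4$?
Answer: $203$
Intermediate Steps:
$Y = 0$ ($Y = 0 + 0 = 0$)
$O{\left(A \right)} = -1$ ($O{\left(A \right)} = \frac{1}{0 - 1} = \frac{1}{-1} = -1$)
$\left(\left(\left(6 + 1\right) \left(-3\right) - 24\right) - 158\right) O{\left(6 \right)} = \left(\left(\left(6 + 1\right) \left(-3\right) - 24\right) - 158\right) \left(-1\right) = \left(\left(7 \left(-3\right) - 24\right) - 158\right) \left(-1\right) = \left(\left(-21 - 24\right) - 158\right) \left(-1\right) = \left(-45 - 158\right) \left(-1\right) = \left(-203\right) \left(-1\right) = 203$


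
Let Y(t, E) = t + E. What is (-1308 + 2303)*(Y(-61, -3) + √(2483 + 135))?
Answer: -63680 + 995*√2618 ≈ -12769.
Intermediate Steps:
Y(t, E) = E + t
(-1308 + 2303)*(Y(-61, -3) + √(2483 + 135)) = (-1308 + 2303)*((-3 - 61) + √(2483 + 135)) = 995*(-64 + √2618) = -63680 + 995*√2618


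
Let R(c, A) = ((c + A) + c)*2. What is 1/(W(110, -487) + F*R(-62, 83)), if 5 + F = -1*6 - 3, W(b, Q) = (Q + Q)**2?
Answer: 1/949824 ≈ 1.0528e-6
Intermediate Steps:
W(b, Q) = 4*Q**2 (W(b, Q) = (2*Q)**2 = 4*Q**2)
F = -14 (F = -5 + (-1*6 - 3) = -5 + (-6 - 3) = -5 - 9 = -14)
R(c, A) = 2*A + 4*c (R(c, A) = ((A + c) + c)*2 = (A + 2*c)*2 = 2*A + 4*c)
1/(W(110, -487) + F*R(-62, 83)) = 1/(4*(-487)**2 - 14*(2*83 + 4*(-62))) = 1/(4*237169 - 14*(166 - 248)) = 1/(948676 - 14*(-82)) = 1/(948676 + 1148) = 1/949824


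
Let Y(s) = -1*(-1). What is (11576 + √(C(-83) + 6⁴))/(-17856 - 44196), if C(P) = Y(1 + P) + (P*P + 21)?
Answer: -2894/15513 - √8207/62052 ≈ -0.18801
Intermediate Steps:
Y(s) = 1
C(P) = 22 + P² (C(P) = 1 + (P*P + 21) = 1 + (P² + 21) = 1 + (21 + P²) = 22 + P²)
(11576 + √(C(-83) + 6⁴))/(-17856 - 44196) = (11576 + √((22 + (-83)²) + 6⁴))/(-17856 - 44196) = (11576 + √((22 + 6889) + 1296))/(-62052) = (11576 + √(6911 + 1296))*(-1/62052) = (11576 + √8207)*(-1/62052) = -2894/15513 - √8207/62052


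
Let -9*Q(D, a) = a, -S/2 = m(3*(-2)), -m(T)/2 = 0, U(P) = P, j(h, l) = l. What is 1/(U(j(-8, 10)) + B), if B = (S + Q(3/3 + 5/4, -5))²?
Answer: 81/835 ≈ 0.097006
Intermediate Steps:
m(T) = 0 (m(T) = -2*0 = 0)
S = 0 (S = -2*0 = 0)
Q(D, a) = -a/9
B = 25/81 (B = (0 - ⅑*(-5))² = (0 + 5/9)² = (5/9)² = 25/81 ≈ 0.30864)
1/(U(j(-8, 10)) + B) = 1/(10 + 25/81) = 1/(835/81) = 81/835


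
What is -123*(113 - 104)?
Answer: -1107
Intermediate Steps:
-123*(113 - 104) = -123*9 = -1107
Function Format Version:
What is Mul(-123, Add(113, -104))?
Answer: -1107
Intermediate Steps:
Mul(-123, Add(113, -104)) = Mul(-123, 9) = -1107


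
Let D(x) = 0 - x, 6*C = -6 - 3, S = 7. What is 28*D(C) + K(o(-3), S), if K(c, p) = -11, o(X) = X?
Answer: 31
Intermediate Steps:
C = -3/2 (C = (-6 - 3)/6 = (⅙)*(-9) = -3/2 ≈ -1.5000)
D(x) = -x
28*D(C) + K(o(-3), S) = 28*(-1*(-3/2)) - 11 = 28*(3/2) - 11 = 42 - 11 = 31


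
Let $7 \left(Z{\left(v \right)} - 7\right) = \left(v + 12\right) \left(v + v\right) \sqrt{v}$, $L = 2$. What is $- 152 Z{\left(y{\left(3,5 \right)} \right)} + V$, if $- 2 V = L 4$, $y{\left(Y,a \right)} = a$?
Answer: $-1068 - \frac{25840 \sqrt{5}}{7} \approx -9322.3$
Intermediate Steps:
$Z{\left(v \right)} = 7 + \frac{2 v^{\frac{3}{2}} \left(12 + v\right)}{7}$ ($Z{\left(v \right)} = 7 + \frac{\left(v + 12\right) \left(v + v\right) \sqrt{v}}{7} = 7 + \frac{\left(12 + v\right) 2 v \sqrt{v}}{7} = 7 + \frac{2 v \left(12 + v\right) \sqrt{v}}{7} = 7 + \frac{2 v^{\frac{3}{2}} \left(12 + v\right)}{7}$)
$V = -4$ ($V = - \frac{2 \cdot 4}{2} = \left(- \frac{1}{2}\right) 8 = -4$)
$- 152 Z{\left(y{\left(3,5 \right)} \right)} + V = - 152 \left(7 + \frac{2 \cdot 5^{\frac{5}{2}}}{7} + \frac{24 \cdot 5^{\frac{3}{2}}}{7}\right) - 4 = - 152 \left(7 + \frac{2 \cdot 25 \sqrt{5}}{7} + \frac{24 \cdot 5 \sqrt{5}}{7}\right) - 4 = - 152 \left(7 + \frac{50 \sqrt{5}}{7} + \frac{120 \sqrt{5}}{7}\right) - 4 = - 152 \left(7 + \frac{170 \sqrt{5}}{7}\right) - 4 = \left(-1064 - \frac{25840 \sqrt{5}}{7}\right) - 4 = -1068 - \frac{25840 \sqrt{5}}{7}$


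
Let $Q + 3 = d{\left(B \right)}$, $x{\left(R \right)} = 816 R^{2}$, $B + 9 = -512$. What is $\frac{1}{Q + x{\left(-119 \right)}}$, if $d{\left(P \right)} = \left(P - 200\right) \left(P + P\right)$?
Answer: $\frac{1}{12306655} \approx 8.1257 \cdot 10^{-8}$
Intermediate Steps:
$B = -521$ ($B = -9 - 512 = -521$)
$d{\left(P \right)} = 2 P \left(-200 + P\right)$ ($d{\left(P \right)} = \left(-200 + P\right) 2 P = 2 P \left(-200 + P\right)$)
$Q = 751279$ ($Q = -3 + 2 \left(-521\right) \left(-200 - 521\right) = -3 + 2 \left(-521\right) \left(-721\right) = -3 + 751282 = 751279$)
$\frac{1}{Q + x{\left(-119 \right)}} = \frac{1}{751279 + 816 \left(-119\right)^{2}} = \frac{1}{751279 + 816 \cdot 14161} = \frac{1}{751279 + 11555376} = \frac{1}{12306655}$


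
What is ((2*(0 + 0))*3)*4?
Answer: 0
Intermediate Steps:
((2*(0 + 0))*3)*4 = ((2*0)*3)*4 = (0*3)*4 = 0*4 = 0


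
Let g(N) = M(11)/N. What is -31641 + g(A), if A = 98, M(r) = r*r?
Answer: -3100697/98 ≈ -31640.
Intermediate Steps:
M(r) = r²
g(N) = 121/N (g(N) = 11²/N = 121/N)
-31641 + g(A) = -31641 + 121/98 = -3100697/98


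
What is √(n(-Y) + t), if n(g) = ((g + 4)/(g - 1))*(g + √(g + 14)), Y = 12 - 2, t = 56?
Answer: 2*√1562/11 ≈ 7.1858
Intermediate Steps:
Y = 10
n(g) = (4 + g)*(g + √(14 + g))/(-1 + g) (n(g) = ((4 + g)/(-1 + g))*(g + √(14 + g)) = (4 + g)*(g + √(14 + g))/(-1 + g))
√(n(-Y) + t) = √(((-1*10)² + 4*(-1*10) + 4*√(14 - 1*10) + (-1*10)*√(14 - 1*10))/(-1 - 1*10) + 56) = √(((-10)² + 4*(-10) + 4*√(14 - 10) - 10*√(14 - 10))/(-1 - 10) + 56) = √((100 - 40 + 4*√4 - 10*√4)/(-11) + 56) = √(-(100 - 40 + 4*2 - 10*2)/11 + 56) = √(-(100 - 40 + 8 - 20)/11 + 56) = √(-1/11*48 + 56) = √(-48/11 + 56) = √(568/11) = 2*√1562/11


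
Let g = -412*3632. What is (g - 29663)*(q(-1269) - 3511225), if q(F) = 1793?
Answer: 5355558175304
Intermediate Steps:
g = -1496384
(g - 29663)*(q(-1269) - 3511225) = (-1496384 - 29663)*(1793 - 3511225) = -1526047*(-3509432) = 5355558175304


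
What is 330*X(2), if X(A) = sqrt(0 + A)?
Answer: 330*sqrt(2) ≈ 466.69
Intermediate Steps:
X(A) = sqrt(A)
330*X(2) = 330*sqrt(2)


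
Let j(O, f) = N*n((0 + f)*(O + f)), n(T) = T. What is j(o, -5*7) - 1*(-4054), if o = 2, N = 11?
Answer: 16759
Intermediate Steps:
j(O, f) = 11*f*(O + f) (j(O, f) = 11*((0 + f)*(O + f)) = 11*(f*(O + f)) = 11*f*(O + f))
j(o, -5*7) - 1*(-4054) = 11*(-5*7)*(2 - 5*7) - 1*(-4054) = 11*(-35)*(2 - 35) + 4054 = 11*(-35)*(-33) + 4054 = 12705 + 4054 = 16759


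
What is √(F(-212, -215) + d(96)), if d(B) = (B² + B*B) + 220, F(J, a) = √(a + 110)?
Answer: √(18652 + I*√105) ≈ 136.57 + 0.0375*I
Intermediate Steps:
F(J, a) = √(110 + a)
d(B) = 220 + 2*B² (d(B) = (B² + B²) + 220 = 2*B² + 220 = 220 + 2*B²)
√(F(-212, -215) + d(96)) = √(√(110 - 215) + (220 + 2*96²)) = √(√(-105) + (220 + 2*9216)) = √(I*√105 + (220 + 18432)) = √(I*√105 + 18652) = √(18652 + I*√105)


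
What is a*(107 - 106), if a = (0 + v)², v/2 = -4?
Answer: 64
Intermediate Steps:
v = -8 (v = 2*(-4) = -8)
a = 64 (a = (0 - 8)² = (-8)² = 64)
a*(107 - 106) = 64*(107 - 106) = 64*1 = 64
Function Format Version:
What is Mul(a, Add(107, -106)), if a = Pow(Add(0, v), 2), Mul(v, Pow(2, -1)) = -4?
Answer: 64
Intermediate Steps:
v = -8 (v = Mul(2, -4) = -8)
a = 64 (a = Pow(Add(0, -8), 2) = Pow(-8, 2) = 64)
Mul(a, Add(107, -106)) = Mul(64, Add(107, -106)) = Mul(64, 1) = 64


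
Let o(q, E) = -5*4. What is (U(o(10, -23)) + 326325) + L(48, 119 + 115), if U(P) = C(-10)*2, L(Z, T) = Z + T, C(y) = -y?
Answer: 326627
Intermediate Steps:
o(q, E) = -20
L(Z, T) = T + Z
U(P) = 20 (U(P) = -1*(-10)*2 = 10*2 = 20)
(U(o(10, -23)) + 326325) + L(48, 119 + 115) = (20 + 326325) + ((119 + 115) + 48) = 326345 + (234 + 48) = 326345 + 282 = 326627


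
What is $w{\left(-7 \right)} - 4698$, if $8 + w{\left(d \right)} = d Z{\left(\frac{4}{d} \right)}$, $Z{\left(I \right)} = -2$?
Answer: $-4692$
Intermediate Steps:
$w{\left(d \right)} = -8 - 2 d$ ($w{\left(d \right)} = -8 + d \left(-2\right) = -8 - 2 d$)
$w{\left(-7 \right)} - 4698 = \left(-8 - -14\right) - 4698 = \left(-8 + 14\right) - 4698 = 6 - 4698 = -4692$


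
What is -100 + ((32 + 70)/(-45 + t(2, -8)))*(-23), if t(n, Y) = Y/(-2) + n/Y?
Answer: -2372/55 ≈ -43.127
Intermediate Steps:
t(n, Y) = -Y/2 + n/Y (t(n, Y) = Y*(-½) + n/Y = -Y/2 + n/Y)
-100 + ((32 + 70)/(-45 + t(2, -8)))*(-23) = -100 + ((32 + 70)/(-45 + (-½*(-8) + 2/(-8))))*(-23) = -100 + (102/(-45 + (4 + 2*(-⅛))))*(-23) = -100 + (102/(-45 + (4 - ¼)))*(-23) = -100 + (102/(-45 + 15/4))*(-23) = -100 + (102/(-165/4))*(-23) = -100 + (102*(-4/165))*(-23) = -100 - 136/55*(-23) = -100 + 3128/55 = -2372/55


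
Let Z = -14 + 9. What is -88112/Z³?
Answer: 88112/125 ≈ 704.90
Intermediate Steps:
Z = -5
-88112/Z³ = -88112/((-5)³) = -88112/(-125) = -88112*(-1/125) = 88112/125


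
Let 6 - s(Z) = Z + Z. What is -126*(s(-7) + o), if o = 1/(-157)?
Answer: -395514/157 ≈ -2519.2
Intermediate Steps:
o = -1/157 ≈ -0.0063694
s(Z) = 6 - 2*Z (s(Z) = 6 - (Z + Z) = 6 - 2*Z)
-126*(s(-7) + o) = -126*((6 - 2*(-7)) - 1/157) = -126*((6 + 14) - 1/157) = -126*(20 - 1/157) = -126*3139/157 = -395514/157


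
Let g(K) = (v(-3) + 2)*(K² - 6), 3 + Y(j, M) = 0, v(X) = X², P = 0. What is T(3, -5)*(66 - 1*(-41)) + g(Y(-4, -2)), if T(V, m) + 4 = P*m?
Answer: -395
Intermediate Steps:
Y(j, M) = -3 (Y(j, M) = -3 + 0 = -3)
T(V, m) = -4 (T(V, m) = -4 + 0*m = -4 + 0 = -4)
g(K) = -66 + 11*K² (g(K) = ((-3)² + 2)*(K² - 6) = (9 + 2)*(-6 + K²) = 11*(-6 + K²) = -66 + 11*K²)
T(3, -5)*(66 - 1*(-41)) + g(Y(-4, -2)) = -4*(66 - 1*(-41)) + (-66 + 11*(-3)²) = -4*(66 + 41) + (-66 + 11*9) = -4*107 + (-66 + 99) = -428 + 33 = -395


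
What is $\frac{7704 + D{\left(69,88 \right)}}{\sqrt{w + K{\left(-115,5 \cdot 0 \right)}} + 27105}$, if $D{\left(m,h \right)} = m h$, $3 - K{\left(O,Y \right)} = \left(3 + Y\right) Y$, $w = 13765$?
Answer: $\frac{373398480}{734667257} - \frac{27552 \sqrt{3442}}{734667257} \approx 0.50605$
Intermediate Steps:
$K{\left(O,Y \right)} = 3 - Y \left(3 + Y\right)$ ($K{\left(O,Y \right)} = 3 - \left(3 + Y\right) Y = 3 - Y \left(3 + Y\right)$)
$D{\left(m,h \right)} = h m$
$\frac{7704 + D{\left(69,88 \right)}}{\sqrt{w + K{\left(-115,5 \cdot 0 \right)}} + 27105} = \frac{7704 + 88 \cdot 69}{\sqrt{13765 - \left(-3 + \left(5 \cdot 0\right)^{2} + 3 \cdot 5 \cdot 0\right)} + 27105} = \frac{7704 + 6072}{\sqrt{13765 - -3} + 27105} = \frac{13776}{\sqrt{13765 + \left(3 - 0 + 0\right)} + 27105} = \frac{13776}{\sqrt{13765 + \left(3 + 0 + 0\right)} + 27105} = \frac{13776}{\sqrt{13765 + 3} + 27105} = \frac{13776}{\sqrt{13768} + 27105} = \frac{13776}{2 \sqrt{3442} + 27105} = \frac{13776}{27105 + 2 \sqrt{3442}}$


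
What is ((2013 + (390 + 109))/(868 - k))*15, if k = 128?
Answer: 1884/37 ≈ 50.919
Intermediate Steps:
((2013 + (390 + 109))/(868 - k))*15 = ((2013 + (390 + 109))/(868 - 1*128))*15 = ((2013 + 499)/(868 - 128))*15 = (2512/740)*15 = (2512*(1/740))*15 = (628/185)*15 = 1884/37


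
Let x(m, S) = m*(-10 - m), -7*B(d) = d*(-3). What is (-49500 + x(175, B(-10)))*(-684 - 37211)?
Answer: 3102653125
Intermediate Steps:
B(d) = 3*d/7 (B(d) = -d*(-3)/7 = -(-3)*d/7 = 3*d/7)
(-49500 + x(175, B(-10)))*(-684 - 37211) = (-49500 - 1*175*(10 + 175))*(-684 - 37211) = (-49500 - 1*175*185)*(-37895) = (-49500 - 32375)*(-37895) = -81875*(-37895) = 3102653125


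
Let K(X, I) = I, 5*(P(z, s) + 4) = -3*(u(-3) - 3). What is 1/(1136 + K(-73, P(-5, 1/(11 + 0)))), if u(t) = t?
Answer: 5/5678 ≈ 0.00088059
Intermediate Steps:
P(z, s) = -⅖ (P(z, s) = -4 + (-3*(-3 - 3))/5 = -4 + (-3*(-6))/5 = -4 + (⅕)*18 = -4 + 18/5 = -⅖)
1/(1136 + K(-73, P(-5, 1/(11 + 0)))) = 1/(1136 - ⅖) = 1/(5678/5) = 5/5678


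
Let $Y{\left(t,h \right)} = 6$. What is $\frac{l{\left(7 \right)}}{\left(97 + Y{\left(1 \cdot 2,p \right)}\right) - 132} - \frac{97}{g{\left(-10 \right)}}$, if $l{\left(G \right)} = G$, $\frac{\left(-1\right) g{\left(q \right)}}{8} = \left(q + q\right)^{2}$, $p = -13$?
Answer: $- \frac{19587}{92800} \approx -0.21107$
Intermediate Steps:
$g{\left(q \right)} = - 32 q^{2}$ ($g{\left(q \right)} = - 8 \left(q + q\right)^{2} = - 8 \left(2 q\right)^{2} = - 8 \cdot 4 q^{2} = - 32 q^{2}$)
$\frac{l{\left(7 \right)}}{\left(97 + Y{\left(1 \cdot 2,p \right)}\right) - 132} - \frac{97}{g{\left(-10 \right)}} = \frac{7}{\left(97 + 6\right) - 132} - \frac{97}{\left(-32\right) \left(-10\right)^{2}} = \frac{7}{103 - 132} - \frac{97}{\left(-32\right) 100} = \frac{7}{-29} - \frac{97}{-3200} = 7 \left(- \frac{1}{29}\right) - - \frac{97}{3200} = - \frac{7}{29} + \frac{97}{3200} = - \frac{19587}{92800}$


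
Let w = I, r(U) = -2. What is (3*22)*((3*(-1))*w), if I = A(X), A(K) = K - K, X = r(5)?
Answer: 0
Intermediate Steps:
X = -2
A(K) = 0
I = 0
w = 0
(3*22)*((3*(-1))*w) = (3*22)*((3*(-1))*0) = 66*(-3*0) = 66*0 = 0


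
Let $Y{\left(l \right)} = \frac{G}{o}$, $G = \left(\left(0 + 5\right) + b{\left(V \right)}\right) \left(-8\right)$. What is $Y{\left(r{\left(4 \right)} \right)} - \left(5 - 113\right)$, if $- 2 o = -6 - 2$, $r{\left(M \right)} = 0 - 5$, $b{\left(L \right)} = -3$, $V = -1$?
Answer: $104$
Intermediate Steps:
$r{\left(M \right)} = -5$
$G = -16$ ($G = \left(\left(0 + 5\right) - 3\right) \left(-8\right) = \left(5 - 3\right) \left(-8\right) = 2 \left(-8\right) = -16$)
$o = 4$ ($o = - \frac{-6 - 2}{2} = \left(- \frac{1}{2}\right) \left(-8\right) = 4$)
$Y{\left(l \right)} = -4$ ($Y{\left(l \right)} = - \frac{16}{4} = \left(-16\right) \frac{1}{4} = -4$)
$Y{\left(r{\left(4 \right)} \right)} - \left(5 - 113\right) = -4 - \left(5 - 113\right) = -4 - -108 = -4 + 108 = 104$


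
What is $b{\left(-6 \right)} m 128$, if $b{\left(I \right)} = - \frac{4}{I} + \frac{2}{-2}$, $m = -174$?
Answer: $7424$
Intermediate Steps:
$b{\left(I \right)} = -1 - \frac{4}{I}$ ($b{\left(I \right)} = - \frac{4}{I} + 2 \left(- \frac{1}{2}\right) = - \frac{4}{I} - 1 = -1 - \frac{4}{I}$)
$b{\left(-6 \right)} m 128 = \frac{-4 - -6}{-6} \left(-174\right) 128 = - \frac{-4 + 6}{6} \left(-174\right) 128 = \left(- \frac{1}{6}\right) 2 \left(-174\right) 128 = \left(- \frac{1}{3}\right) \left(-174\right) 128 = 58 \cdot 128 = 7424$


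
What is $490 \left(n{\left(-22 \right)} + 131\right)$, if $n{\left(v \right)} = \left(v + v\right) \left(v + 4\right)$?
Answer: $452270$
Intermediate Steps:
$n{\left(v \right)} = 2 v \left(4 + v\right)$
$490 \left(n{\left(-22 \right)} + 131\right) = 490 \left(2 \left(-22\right) \left(4 - 22\right) + 131\right) = 490 \left(2 \left(-22\right) \left(-18\right) + 131\right) = 490 \left(792 + 131\right) = 490 \cdot 923 = 452270$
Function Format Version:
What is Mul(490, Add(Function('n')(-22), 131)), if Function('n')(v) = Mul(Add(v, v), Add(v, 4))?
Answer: 452270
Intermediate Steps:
Function('n')(v) = Mul(2, v, Add(4, v)) (Function('n')(v) = Mul(Mul(2, v), Add(4, v)) = Mul(2, v, Add(4, v)))
Mul(490, Add(Function('n')(-22), 131)) = Mul(490, Add(Mul(2, -22, Add(4, -22)), 131)) = Mul(490, Add(Mul(2, -22, -18), 131)) = Mul(490, Add(792, 131)) = Mul(490, 923) = 452270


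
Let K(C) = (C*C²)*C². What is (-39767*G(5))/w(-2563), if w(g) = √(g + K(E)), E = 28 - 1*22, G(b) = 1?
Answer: -3059*√5213/401 ≈ -550.78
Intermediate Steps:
E = 6 (E = 28 - 22 = 6)
K(C) = C⁵ (K(C) = C³*C² = C⁵)
w(g) = √(7776 + g) (w(g) = √(g + 6⁵) = √(g + 7776) = √(7776 + g))
(-39767*G(5))/w(-2563) = (-39767*1)/(√(7776 - 2563)) = -39767*√5213/5213 = -3059*√5213/401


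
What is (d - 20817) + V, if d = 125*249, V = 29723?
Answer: 40031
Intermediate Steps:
d = 31125
(d - 20817) + V = (31125 - 20817) + 29723 = 10308 + 29723 = 40031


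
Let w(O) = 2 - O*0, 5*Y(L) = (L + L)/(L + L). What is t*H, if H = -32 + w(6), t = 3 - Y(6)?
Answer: -84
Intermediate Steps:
Y(L) = ⅕ (Y(L) = ((L + L)/(L + L))/5 = ((2*L)/((2*L)))/5 = ((2*L)*(1/(2*L)))/5 = (⅕)*1 = ⅕)
w(O) = 2 (w(O) = 2 - 1*0 = 2 + 0 = 2)
t = 14/5 (t = 3 - 1*⅕ = 3 - ⅕ = 14/5 ≈ 2.8000)
H = -30 (H = -32 + 2 = -30)
t*H = (14/5)*(-30) = -84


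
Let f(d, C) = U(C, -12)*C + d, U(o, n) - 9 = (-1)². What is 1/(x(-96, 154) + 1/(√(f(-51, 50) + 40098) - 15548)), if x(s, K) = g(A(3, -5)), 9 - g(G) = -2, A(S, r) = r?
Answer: 2658681779/29245328542 + √40547/29245328542 ≈ 0.090910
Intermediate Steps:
U(o, n) = 10 (U(o, n) = 9 + (-1)² = 9 + 1 = 10)
g(G) = 11 (g(G) = 9 - 1*(-2) = 9 + 2 = 11)
f(d, C) = d + 10*C (f(d, C) = 10*C + d = d + 10*C)
x(s, K) = 11
1/(x(-96, 154) + 1/(√(f(-51, 50) + 40098) - 15548)) = 1/(11 + 1/(√((-51 + 10*50) + 40098) - 15548)) = 1/(11 + 1/(√((-51 + 500) + 40098) - 15548)) = 1/(11 + 1/(√(449 + 40098) - 15548)) = 1/(11 + 1/(√40547 - 15548)) = 1/(11 + 1/(-15548 + √40547))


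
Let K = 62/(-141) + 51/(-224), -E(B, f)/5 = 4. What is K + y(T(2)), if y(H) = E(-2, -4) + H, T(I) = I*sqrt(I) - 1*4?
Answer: -779095/31584 + 2*sqrt(2) ≈ -21.839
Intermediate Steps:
E(B, f) = -20 (E(B, f) = -5*4 = -20)
T(I) = -4 + I**(3/2) (T(I) = I**(3/2) - 4 = -4 + I**(3/2))
y(H) = -20 + H
K = -21079/31584 (K = 62*(-1/141) + 51*(-1/224) = -62/141 - 51/224 = -21079/31584 ≈ -0.66739)
K + y(T(2)) = -21079/31584 + (-20 + (-4 + 2**(3/2))) = -21079/31584 + (-20 + (-4 + 2*sqrt(2))) = -21079/31584 + (-24 + 2*sqrt(2)) = -779095/31584 + 2*sqrt(2)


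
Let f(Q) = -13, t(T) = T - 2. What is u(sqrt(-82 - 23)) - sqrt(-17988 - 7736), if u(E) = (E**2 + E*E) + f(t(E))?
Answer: -223 - 2*I*sqrt(6431) ≈ -223.0 - 160.39*I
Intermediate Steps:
t(T) = -2 + T
u(E) = -13 + 2*E**2 (u(E) = (E**2 + E*E) - 13 = (E**2 + E**2) - 13 = 2*E**2 - 13 = -13 + 2*E**2)
u(sqrt(-82 - 23)) - sqrt(-17988 - 7736) = (-13 + 2*(sqrt(-82 - 23))**2) - sqrt(-17988 - 7736) = (-13 + 2*(sqrt(-105))**2) - sqrt(-25724) = (-13 + 2*(I*sqrt(105))**2) - 2*I*sqrt(6431) = (-13 + 2*(-105)) - 2*I*sqrt(6431) = (-13 - 210) - 2*I*sqrt(6431) = -223 - 2*I*sqrt(6431)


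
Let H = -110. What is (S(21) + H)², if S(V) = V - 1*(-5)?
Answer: 7056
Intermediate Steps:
S(V) = 5 + V (S(V) = V + 5 = 5 + V)
(S(21) + H)² = ((5 + 21) - 110)² = (26 - 110)² = (-84)² = 7056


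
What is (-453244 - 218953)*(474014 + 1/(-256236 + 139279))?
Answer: -37266101160097209/116957 ≈ -3.1863e+11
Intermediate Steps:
(-453244 - 218953)*(474014 + 1/(-256236 + 139279)) = -672197*(474014 + 1/(-116957)) = -672197*(474014 - 1/116957) = -672197*55439255397/116957 = -37266101160097209/116957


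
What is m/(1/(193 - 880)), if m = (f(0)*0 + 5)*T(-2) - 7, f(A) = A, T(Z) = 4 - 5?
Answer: 8244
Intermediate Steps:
T(Z) = -1
m = -12 (m = (0*0 + 5)*(-1) - 7 = (0 + 5)*(-1) - 7 = 5*(-1) - 7 = -5 - 7 = -12)
m/(1/(193 - 880)) = -12/(1/(193 - 880)) = -12/(1/(-687)) = -12/(-1/687) = -12*(-687) = 8244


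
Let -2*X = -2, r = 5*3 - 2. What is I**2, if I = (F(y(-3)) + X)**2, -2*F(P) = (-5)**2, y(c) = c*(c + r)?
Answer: 279841/16 ≈ 17490.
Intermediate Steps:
r = 13 (r = 15 - 2 = 13)
y(c) = c*(13 + c) (y(c) = c*(c + 13) = c*(13 + c))
F(P) = -25/2 (F(P) = -1/2*(-5)**2 = -1/2*25 = -25/2)
X = 1 (X = -1/2*(-2) = 1)
I = 529/4 (I = (-25/2 + 1)**2 = (-23/2)**2 = 529/4 ≈ 132.25)
I**2 = (529/4)**2 = 279841/16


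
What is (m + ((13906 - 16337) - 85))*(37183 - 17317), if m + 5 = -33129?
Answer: -708222900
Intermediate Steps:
m = -33134 (m = -5 - 33129 = -33134)
(m + ((13906 - 16337) - 85))*(37183 - 17317) = (-33134 + ((13906 - 16337) - 85))*(37183 - 17317) = (-33134 + (-2431 - 85))*19866 = (-33134 - 2516)*19866 = -35650*19866 = -708222900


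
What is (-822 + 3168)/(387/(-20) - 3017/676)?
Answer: -991185/10061 ≈ -98.518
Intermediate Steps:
(-822 + 3168)/(387/(-20) - 3017/676) = 2346/(387*(-1/20) - 3017*1/676) = 2346/(-387/20 - 3017/676) = 2346/(-20122/845) = 2346*(-845/20122) = -991185/10061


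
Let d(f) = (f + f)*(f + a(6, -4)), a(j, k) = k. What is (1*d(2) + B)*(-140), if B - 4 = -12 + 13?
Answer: 420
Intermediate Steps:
B = 5 (B = 4 + (-12 + 13) = 4 + 1 = 5)
d(f) = 2*f*(-4 + f) (d(f) = (f + f)*(f - 4) = (2*f)*(-4 + f) = 2*f*(-4 + f))
(1*d(2) + B)*(-140) = (1*(2*2*(-4 + 2)) + 5)*(-140) = (1*(2*2*(-2)) + 5)*(-140) = (1*(-8) + 5)*(-140) = (-8 + 5)*(-140) = -3*(-140) = 420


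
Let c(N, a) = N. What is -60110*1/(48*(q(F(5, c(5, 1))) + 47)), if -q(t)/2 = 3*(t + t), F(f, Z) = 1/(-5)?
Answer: -150275/5928 ≈ -25.350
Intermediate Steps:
F(f, Z) = -⅕
q(t) = -12*t (q(t) = -6*(t + t) = -6*2*t = -12*t)
-60110*1/(48*(q(F(5, c(5, 1))) + 47)) = -60110*1/(48*(-12*(-⅕) + 47)) = -60110*1/(48*(12/5 + 47)) = -60110/((247/5)*48) = -60110/11856/5 = -60110*5/11856 = -150275/5928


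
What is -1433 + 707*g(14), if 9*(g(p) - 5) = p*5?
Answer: 68408/9 ≈ 7600.9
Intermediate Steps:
g(p) = 5 + 5*p/9 (g(p) = 5 + (p*5)/9 = 5 + (5*p)/9 = 5 + 5*p/9)
-1433 + 707*g(14) = -1433 + 707*(5 + (5/9)*14) = -1433 + 707*(5 + 70/9) = -1433 + 707*(115/9) = -1433 + 81305/9 = 68408/9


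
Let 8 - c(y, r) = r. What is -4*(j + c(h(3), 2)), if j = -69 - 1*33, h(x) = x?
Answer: 384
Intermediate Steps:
j = -102 (j = -69 - 33 = -102)
c(y, r) = 8 - r
-4*(j + c(h(3), 2)) = -4*(-102 + (8 - 1*2)) = -4*(-102 + (8 - 2)) = -4*(-102 + 6) = -4*(-96) = 384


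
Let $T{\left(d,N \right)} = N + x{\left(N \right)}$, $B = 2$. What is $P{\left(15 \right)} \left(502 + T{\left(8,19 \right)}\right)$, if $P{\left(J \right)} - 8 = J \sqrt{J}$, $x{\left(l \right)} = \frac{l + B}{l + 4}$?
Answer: $\frac{96032}{23} + \frac{180060 \sqrt{15}}{23} \approx 34496.0$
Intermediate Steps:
$x{\left(l \right)} = \frac{2 + l}{4 + l}$ ($x{\left(l \right)} = \frac{l + 2}{l + 4} = \frac{2 + l}{4 + l}$)
$T{\left(d,N \right)} = N + \frac{2 + N}{4 + N}$
$P{\left(J \right)} = 8 + J^{\frac{3}{2}}$ ($P{\left(J \right)} = 8 + J \sqrt{J} = 8 + J^{\frac{3}{2}}$)
$P{\left(15 \right)} \left(502 + T{\left(8,19 \right)}\right) = \left(8 + 15^{\frac{3}{2}}\right) \left(502 + \frac{2 + 19 + 19 \left(4 + 19\right)}{4 + 19}\right) = \left(8 + 15 \sqrt{15}\right) \left(502 + \frac{2 + 19 + 19 \cdot 23}{23}\right) = \left(8 + 15 \sqrt{15}\right) \left(502 + \frac{2 + 19 + 437}{23}\right) = \left(8 + 15 \sqrt{15}\right) \left(502 + \frac{1}{23} \cdot 458\right) = \left(8 + 15 \sqrt{15}\right) \left(502 + \frac{458}{23}\right) = \left(8 + 15 \sqrt{15}\right) \frac{12004}{23} = \frac{96032}{23} + \frac{180060 \sqrt{15}}{23}$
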